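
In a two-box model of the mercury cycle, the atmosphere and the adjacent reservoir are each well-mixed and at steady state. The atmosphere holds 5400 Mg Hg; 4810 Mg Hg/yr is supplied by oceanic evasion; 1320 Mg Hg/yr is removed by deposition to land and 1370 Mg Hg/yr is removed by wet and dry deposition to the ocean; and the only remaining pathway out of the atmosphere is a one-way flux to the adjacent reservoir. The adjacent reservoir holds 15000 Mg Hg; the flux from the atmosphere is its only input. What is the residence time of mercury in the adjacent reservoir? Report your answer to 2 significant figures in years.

Balance the atmosphere: ΣF_in = 4810.0 Mg Hg/yr.
Flux to the adjacent reservoir = ΣF_in − (1320 + 1370) = 2120.0 Mg Hg/yr.
At steady state the output of the adjacent reservoir equals its input, 2120.0 Mg Hg/yr.
τ = M / F = 15000 / 2120.0 = 7.075 yr.

7.1 yr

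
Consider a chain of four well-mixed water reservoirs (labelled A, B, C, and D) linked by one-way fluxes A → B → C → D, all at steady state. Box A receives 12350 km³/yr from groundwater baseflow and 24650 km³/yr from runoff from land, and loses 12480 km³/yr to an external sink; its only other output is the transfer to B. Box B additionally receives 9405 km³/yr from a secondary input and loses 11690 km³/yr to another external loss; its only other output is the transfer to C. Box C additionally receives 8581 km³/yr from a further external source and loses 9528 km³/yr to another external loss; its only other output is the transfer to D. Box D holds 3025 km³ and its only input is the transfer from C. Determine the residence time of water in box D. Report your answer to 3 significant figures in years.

Box A: F(A→B) = (12350 + 24650) − 12480 = 24520 km³/yr.
Box B: F(B→C) = (24520 + 9405) − 11690 = 22235 km³/yr.
Box C: F(C→D) = (22235 + 8581) − 9528 = 21288 km³/yr.
Box D throughput = its input = 21288 km³/yr; τ = 3025 / 21288 = 0.1421 yr.

0.142 yr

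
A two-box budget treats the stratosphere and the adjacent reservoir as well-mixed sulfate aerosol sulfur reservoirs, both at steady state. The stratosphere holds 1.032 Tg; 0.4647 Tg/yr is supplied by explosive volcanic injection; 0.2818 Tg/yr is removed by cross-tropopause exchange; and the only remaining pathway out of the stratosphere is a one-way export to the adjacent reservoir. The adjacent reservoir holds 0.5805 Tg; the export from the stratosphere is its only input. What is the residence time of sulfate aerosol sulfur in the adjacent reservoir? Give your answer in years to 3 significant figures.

3.17 yr

Balance the stratosphere: ΣF_in = 0.46470 Tg/yr.
Export to the adjacent reservoir = ΣF_in − (0.2818) = 0.18290 Tg/yr.
At steady state the output of the adjacent reservoir equals its input, 0.18290 Tg/yr.
τ = M / F = 0.5805 / 0.18290 = 3.174 yr.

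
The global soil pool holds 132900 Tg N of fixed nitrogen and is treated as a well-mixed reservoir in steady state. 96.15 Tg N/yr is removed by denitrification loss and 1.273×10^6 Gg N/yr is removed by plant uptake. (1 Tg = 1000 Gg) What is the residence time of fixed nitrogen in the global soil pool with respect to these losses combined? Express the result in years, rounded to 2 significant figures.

Convert the plant uptake flux: 1.273×10^6 Gg N/yr = 1273 Tg N/yr.
Total removal = 96.15 + 1273 = 1369.2 Tg N/yr.
τ = M / ΣF_out = 132900 / 1369.2 = 97.07 yr.

97 yr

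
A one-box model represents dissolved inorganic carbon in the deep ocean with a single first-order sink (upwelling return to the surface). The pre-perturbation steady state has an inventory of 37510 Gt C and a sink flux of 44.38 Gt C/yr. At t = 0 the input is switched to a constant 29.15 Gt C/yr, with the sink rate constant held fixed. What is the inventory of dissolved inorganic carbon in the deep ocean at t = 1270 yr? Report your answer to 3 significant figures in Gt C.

27500 Gt C

Residence time τ = M₀/F₀ = 845.2 yr. The eventual steady state is M_∞ = M₀·(F₁/F₀) = 37510 × 29.15/44.38 = 24638 Gt C.
The anomaly ΔM(t) = M(t) − M_∞ decays as ΔM₀·e^(−t/τ) with ΔM₀ = 37510 − 24638 = 12870 Gt C.
At t = 1270 yr, e^(−t/τ) = e^(−1.503) = 0.2226, so ΔM = 2865 Gt C and M = 24638 + 2865 = 27502 Gt C.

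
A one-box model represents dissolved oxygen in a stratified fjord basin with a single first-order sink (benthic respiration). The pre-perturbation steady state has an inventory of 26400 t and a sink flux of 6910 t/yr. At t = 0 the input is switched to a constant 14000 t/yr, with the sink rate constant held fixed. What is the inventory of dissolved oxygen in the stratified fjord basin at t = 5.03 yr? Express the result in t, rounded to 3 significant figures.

46200 t

The sink rate constant is k = F₀/M₀ = 6910/26400 = 0.2617 yr⁻¹.
Solving dM/dt = F₁ − kM with M(0) = M₀ gives M(t) = F₁/k + (M₀ − F₁/k)·e^(−kt).
F₁/k = 14000/0.2617 = 53488 t; kt = 0.2617 × 5.03 = 1.317, e^(−kt) = 0.2681.
M(5.03) = 53488 + (26400 − 53488) × 0.2681 = 53488 − 7261 = 46227 t.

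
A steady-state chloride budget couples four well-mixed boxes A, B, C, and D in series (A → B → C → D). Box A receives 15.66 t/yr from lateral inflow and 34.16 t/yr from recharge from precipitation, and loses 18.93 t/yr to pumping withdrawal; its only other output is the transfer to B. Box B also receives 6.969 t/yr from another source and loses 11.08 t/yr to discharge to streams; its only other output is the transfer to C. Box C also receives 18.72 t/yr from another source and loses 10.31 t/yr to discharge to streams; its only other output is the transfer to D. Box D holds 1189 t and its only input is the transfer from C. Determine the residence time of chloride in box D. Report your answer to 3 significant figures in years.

Box A: F(A→B) = (15.66 + 34.16) − 18.93 = 30.890 t/yr.
Box B: F(B→C) = (30.890 + 6.969) − 11.08 = 26.779 t/yr.
Box C: F(C→D) = (26.779 + 18.72) − 10.31 = 35.189 t/yr.
Box D throughput = its input = 35.189 t/yr; τ = 1189 / 35.189 = 33.79 yr.

33.8 yr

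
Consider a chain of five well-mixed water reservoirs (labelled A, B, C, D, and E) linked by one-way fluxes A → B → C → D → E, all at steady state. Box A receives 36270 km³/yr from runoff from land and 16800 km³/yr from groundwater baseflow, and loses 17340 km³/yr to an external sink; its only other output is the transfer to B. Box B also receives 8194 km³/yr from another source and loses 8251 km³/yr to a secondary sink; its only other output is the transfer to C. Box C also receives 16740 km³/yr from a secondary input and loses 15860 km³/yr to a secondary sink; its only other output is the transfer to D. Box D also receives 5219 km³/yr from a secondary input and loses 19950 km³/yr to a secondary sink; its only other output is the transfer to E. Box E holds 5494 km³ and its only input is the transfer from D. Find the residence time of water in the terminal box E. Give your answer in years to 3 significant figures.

Box A: F(A→B) = (36270 + 16800) − 17340 = 35730 km³/yr.
Box B: F(B→C) = (35730 + 8194) − 8251 = 35673 km³/yr.
Box C: F(C→D) = (35673 + 16740) − 15860 = 36553 km³/yr.
Box D: F(D→E) = (36553 + 5219) − 19950 = 21822 km³/yr.
Box E throughput = its input = 21822 km³/yr; τ = 5494 / 21822 = 0.2518 yr.

0.252 yr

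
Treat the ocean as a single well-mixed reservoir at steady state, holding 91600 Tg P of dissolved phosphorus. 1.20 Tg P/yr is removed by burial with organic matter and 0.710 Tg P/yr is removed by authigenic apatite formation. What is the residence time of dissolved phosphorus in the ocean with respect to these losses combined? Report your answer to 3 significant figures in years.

Total removal = 1.200 + 0.7100 = 1.9100 Tg P/yr.
τ = M / ΣF_out = 91600 / 1.9100 = 47960 yr.

48000 yr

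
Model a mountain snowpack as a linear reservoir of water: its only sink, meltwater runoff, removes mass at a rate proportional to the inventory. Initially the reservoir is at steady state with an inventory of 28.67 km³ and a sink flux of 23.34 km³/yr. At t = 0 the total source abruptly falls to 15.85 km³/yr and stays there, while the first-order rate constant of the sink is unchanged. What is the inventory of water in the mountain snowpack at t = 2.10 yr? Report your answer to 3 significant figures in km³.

21.1 km³

τ = M₀/F₀ = 28.67/23.34 = 1.228 yr; rate constant k = 1/τ.
New steady state M_∞ = F₁/k = F₁·τ = 15.85 × 1.228 = 19.470 km³.
M(t) = M_∞ + (M₀ − M_∞)·e^(−t/τ); t/τ = 2.10/1.228 = 1.710, so e^(−t/τ) = 0.1809.
M(t) = 19.470 + 9.200 × 0.1809 = 21.134 km³.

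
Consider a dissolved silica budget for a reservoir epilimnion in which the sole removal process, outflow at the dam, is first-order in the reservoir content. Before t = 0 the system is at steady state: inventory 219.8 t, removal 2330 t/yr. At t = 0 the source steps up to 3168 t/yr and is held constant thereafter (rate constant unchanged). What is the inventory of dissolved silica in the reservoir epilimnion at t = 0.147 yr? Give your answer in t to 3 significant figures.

τ = M₀/F₀ = 219.8/2330 = 0.09433 yr; rate constant k = 1/τ.
New steady state M_∞ = F₁/k = F₁·τ = 3168 × 0.09433 = 298.85 t.
M(t) = M_∞ + (M₀ − M_∞)·e^(−t/τ); t/τ = 0.147/0.09433 = 1.558, so e^(−t/τ) = 0.2105.
M(t) = 298.85 − 79.05 × 0.2105 = 282.21 t.

282 t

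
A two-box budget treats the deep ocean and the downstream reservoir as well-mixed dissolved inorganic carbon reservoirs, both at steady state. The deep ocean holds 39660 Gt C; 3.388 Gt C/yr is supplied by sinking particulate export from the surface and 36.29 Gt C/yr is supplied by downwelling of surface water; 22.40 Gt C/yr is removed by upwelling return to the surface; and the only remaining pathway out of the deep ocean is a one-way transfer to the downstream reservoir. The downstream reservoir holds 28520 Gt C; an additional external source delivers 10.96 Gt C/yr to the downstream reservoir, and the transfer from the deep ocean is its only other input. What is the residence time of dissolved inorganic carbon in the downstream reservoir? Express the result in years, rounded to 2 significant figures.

Balance the deep ocean: ΣF_in = 3.388 + 36.29 = 39.678 Gt C/yr.
Transfer to the downstream reservoir = ΣF_in − (22.40) = 17.278 Gt C/yr.
Total input to the downstream reservoir = 17.278 + 10.96 = 28.238 Gt C/yr; at steady state this equals its total output.
τ = M / F = 28520 / 28.238 = 1010 yr.

1000 yr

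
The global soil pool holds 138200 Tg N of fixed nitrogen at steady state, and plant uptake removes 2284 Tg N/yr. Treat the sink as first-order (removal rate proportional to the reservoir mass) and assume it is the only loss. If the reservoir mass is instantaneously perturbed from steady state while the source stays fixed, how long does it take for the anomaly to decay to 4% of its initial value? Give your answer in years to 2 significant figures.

For a linear reservoir the anomaly decays as exp(−t/τ) with τ = M/F = 138200/2284 = 60.51 yr.
exp(−t/τ) = 0.04 ⇒ t = −τ ln(0.04) = 60.51 × 3.219 = 194.8 yr.

190 yr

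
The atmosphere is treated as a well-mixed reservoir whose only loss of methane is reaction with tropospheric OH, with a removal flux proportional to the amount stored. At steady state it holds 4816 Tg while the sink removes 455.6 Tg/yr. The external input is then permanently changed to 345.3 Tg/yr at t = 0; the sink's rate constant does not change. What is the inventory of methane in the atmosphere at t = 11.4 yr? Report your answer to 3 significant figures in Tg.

Residence time τ = M₀/F₀ = 10.57 yr. The eventual steady state is M_∞ = M₀·(F₁/F₀) = 4816 × 345.3/455.6 = 3650.1 Tg.
The anomaly ΔM(t) = M(t) − M_∞ decays as ΔM₀·e^(−t/τ) with ΔM₀ = 4816 − 3650.1 = 1166 Tg.
At t = 11.4 yr, e^(−t/τ) = e^(−1.078) = 0.3401, so ΔM = 396.6 Tg and M = 3650.1 + 396.6 = 4046.6 Tg.

4050 Tg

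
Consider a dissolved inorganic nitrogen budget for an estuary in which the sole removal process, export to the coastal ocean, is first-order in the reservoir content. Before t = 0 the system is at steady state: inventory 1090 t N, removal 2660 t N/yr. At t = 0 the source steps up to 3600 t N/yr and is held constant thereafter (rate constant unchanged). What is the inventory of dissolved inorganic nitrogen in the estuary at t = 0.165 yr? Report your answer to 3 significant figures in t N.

τ = M₀/F₀ = 1090/2660 = 0.4098 yr; rate constant k = 1/τ.
New steady state M_∞ = F₁/k = F₁·τ = 3600 × 0.4098 = 1475.2 t N.
M(t) = M_∞ + (M₀ − M_∞)·e^(−t/τ); t/τ = 0.165/0.4098 = 0.4027, so e^(−t/τ) = 0.6685.
M(t) = 1475.2 − 385.2 × 0.6685 = 1217.7 t N.

1220 t N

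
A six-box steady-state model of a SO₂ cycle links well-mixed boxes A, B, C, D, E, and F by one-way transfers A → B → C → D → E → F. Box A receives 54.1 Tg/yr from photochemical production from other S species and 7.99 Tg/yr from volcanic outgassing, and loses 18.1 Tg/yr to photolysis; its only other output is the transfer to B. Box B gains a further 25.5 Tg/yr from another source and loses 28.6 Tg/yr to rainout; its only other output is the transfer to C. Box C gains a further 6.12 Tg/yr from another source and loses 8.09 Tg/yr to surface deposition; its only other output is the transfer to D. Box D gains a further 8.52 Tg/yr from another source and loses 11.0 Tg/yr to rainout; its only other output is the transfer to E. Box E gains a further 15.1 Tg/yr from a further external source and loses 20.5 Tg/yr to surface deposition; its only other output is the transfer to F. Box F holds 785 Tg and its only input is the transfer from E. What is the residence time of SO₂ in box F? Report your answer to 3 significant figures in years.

25.3 yr

Box A: F(A→B) = (54.1 + 7.99) − 18.1 = 43.990 Tg/yr.
Box B: F(B→C) = (43.990 + 25.5) − 28.6 = 40.890 Tg/yr.
Box C: F(C→D) = (40.890 + 6.12) − 8.09 = 38.920 Tg/yr.
Box D: F(D→E) = (38.920 + 8.52) − 11.0 = 36.440 Tg/yr.
Box E: F(E→F) = (36.440 + 15.1) − 20.5 = 31.040 Tg/yr.
Box F throughput = its input = 31.040 Tg/yr; τ = 785 / 31.040 = 25.29 yr.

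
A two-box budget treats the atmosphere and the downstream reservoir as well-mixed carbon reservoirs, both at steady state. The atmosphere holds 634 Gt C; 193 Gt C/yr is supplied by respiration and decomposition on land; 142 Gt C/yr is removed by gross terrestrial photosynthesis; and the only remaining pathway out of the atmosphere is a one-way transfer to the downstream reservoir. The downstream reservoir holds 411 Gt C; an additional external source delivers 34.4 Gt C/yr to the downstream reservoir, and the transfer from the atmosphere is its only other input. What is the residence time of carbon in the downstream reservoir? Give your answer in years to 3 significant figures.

Balance the atmosphere: ΣF_in = 193.00 Gt C/yr.
Transfer to the downstream reservoir = ΣF_in − (142) = 51.000 Gt C/yr.
Total input to the downstream reservoir = 51.000 + 34.4 = 85.400 Gt C/yr; at steady state this equals its total output.
τ = M / F = 411 / 85.400 = 4.813 yr.

4.81 yr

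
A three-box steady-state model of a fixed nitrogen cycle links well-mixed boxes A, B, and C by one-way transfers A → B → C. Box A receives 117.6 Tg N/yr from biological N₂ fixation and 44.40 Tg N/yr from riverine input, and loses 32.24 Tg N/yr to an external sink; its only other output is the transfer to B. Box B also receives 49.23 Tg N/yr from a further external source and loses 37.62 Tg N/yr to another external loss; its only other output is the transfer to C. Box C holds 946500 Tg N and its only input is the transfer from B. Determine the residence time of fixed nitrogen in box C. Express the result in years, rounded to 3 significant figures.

Box A: F(A→B) = (117.6 + 44.40) − 32.24 = 129.76 Tg N/yr.
Box B: F(B→C) = (129.76 + 49.23) − 37.62 = 141.37 Tg N/yr.
Box C throughput = its input = 141.37 Tg N/yr; τ = 946500 / 141.37 = 6695 yr.

6700 yr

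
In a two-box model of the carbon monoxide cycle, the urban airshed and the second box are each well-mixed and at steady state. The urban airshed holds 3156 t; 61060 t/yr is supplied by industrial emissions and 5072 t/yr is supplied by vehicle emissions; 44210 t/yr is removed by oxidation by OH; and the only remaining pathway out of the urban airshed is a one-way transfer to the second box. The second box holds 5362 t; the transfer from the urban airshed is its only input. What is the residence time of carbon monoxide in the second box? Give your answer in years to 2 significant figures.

Balance the urban airshed: ΣF_in = 61060 + 5072 = 66132 t/yr.
Transfer to the second box = ΣF_in − (44210) = 21922 t/yr.
At steady state the output of the second box equals its input, 21922 t/yr.
τ = M / F = 5362 / 21922 = 0.2446 yr.

0.24 yr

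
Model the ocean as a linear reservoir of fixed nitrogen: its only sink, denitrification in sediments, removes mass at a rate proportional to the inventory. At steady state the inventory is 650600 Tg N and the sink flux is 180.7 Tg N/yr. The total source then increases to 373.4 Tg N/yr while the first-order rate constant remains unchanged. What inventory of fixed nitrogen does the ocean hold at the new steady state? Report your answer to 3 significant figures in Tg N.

Rate constant k = F/M = 180.7 / 650600 = 0.0002777 yr⁻¹.
At the new steady state, source = k·M_new ⇒ M_new = 373.4 / 0.0002777 = 1.344×10^6 Tg N.
(Equivalently M_new = M × F_new/F_old = 650600 × 373.4/180.7.)

1.34×10^6 Tg N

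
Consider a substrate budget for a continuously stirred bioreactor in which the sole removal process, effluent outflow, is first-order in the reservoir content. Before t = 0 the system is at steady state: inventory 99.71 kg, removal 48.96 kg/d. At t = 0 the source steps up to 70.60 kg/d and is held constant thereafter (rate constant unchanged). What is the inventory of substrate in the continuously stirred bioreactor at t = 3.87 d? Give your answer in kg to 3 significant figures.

137 kg

The sink rate constant is k = F₀/M₀ = 48.96/99.71 = 0.4910 d⁻¹.
Solving dM/dt = F₁ − kM with M(0) = M₀ gives M(t) = F₁/k + (M₀ − F₁/k)·e^(−kt).
F₁/k = 70.60/0.4910 = 143.78 kg; kt = 0.4910 × 3.87 = 1.900, e^(−kt) = 0.1495.
M(3.87) = 143.78 + (99.71 − 143.78) × 0.1495 = 143.78 − 6.590 = 137.19 kg.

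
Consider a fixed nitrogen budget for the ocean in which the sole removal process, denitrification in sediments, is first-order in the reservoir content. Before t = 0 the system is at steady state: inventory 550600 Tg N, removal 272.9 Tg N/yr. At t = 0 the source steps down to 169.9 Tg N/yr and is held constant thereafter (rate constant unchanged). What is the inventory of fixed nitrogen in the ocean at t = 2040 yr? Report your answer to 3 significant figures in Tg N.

418000 Tg N

τ = M₀/F₀ = 550600/272.9 = 2018 yr; rate constant k = 1/τ.
New steady state M_∞ = F₁/k = F₁·τ = 169.9 × 2018 = 342790 Tg N.
M(t) = M_∞ + (M₀ − M_∞)·e^(−t/τ); t/τ = 2040/2018 = 1.011, so e^(−t/τ) = 0.3638.
M(t) = 342790 + 207800 × 0.3638 = 418390 Tg N.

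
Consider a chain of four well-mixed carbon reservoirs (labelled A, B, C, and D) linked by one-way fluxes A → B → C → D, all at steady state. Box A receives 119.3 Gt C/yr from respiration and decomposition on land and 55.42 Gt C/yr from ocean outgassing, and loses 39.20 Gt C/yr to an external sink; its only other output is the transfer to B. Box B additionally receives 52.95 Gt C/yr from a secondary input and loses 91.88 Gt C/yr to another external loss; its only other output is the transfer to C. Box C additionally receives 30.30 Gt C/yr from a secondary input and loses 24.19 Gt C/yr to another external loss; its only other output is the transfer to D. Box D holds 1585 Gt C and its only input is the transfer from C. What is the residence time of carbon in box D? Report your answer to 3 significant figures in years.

15.4 yr

Box A: F(A→B) = (119.3 + 55.42) − 39.20 = 135.52 Gt C/yr.
Box B: F(B→C) = (135.52 + 52.95) − 91.88 = 96.590 Gt C/yr.
Box C: F(C→D) = (96.590 + 30.30) − 24.19 = 102.70 Gt C/yr.
Box D throughput = its input = 102.70 Gt C/yr; τ = 1585 / 102.70 = 15.43 yr.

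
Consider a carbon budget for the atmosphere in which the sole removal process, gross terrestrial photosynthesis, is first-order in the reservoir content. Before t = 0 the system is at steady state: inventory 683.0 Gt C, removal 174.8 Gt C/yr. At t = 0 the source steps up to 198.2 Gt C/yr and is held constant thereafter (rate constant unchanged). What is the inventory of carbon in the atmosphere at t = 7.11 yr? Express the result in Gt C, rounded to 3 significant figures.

Residence time τ = M₀/F₀ = 3.907 yr. The eventual steady state is M_∞ = M₀·(F₁/F₀) = 683.0 × 198.2/174.8 = 774.43 Gt C.
The anomaly ΔM(t) = M(t) − M_∞ decays as ΔM₀·e^(−t/τ) with ΔM₀ = 683.0 − 774.43 = −91.43 Gt C.
At t = 7.11 yr, e^(−t/τ) = e^(−1.820) = 0.1621, so ΔM = −14.82 Gt C and M = 774.43 − 14.82 = 759.61 Gt C.

760 Gt C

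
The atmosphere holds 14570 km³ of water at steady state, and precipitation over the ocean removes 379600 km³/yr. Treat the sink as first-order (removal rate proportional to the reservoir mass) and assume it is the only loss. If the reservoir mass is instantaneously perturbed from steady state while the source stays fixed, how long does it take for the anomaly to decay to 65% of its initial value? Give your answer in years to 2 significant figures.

0.017 yr

For a linear reservoir the anomaly decays as exp(−t/τ) with τ = M/F = 14570/379600 = 0.03838 yr.
exp(−t/τ) = 0.65 ⇒ t = −τ ln(0.65) = 0.03838 × 0.4308 = 0.01653 yr.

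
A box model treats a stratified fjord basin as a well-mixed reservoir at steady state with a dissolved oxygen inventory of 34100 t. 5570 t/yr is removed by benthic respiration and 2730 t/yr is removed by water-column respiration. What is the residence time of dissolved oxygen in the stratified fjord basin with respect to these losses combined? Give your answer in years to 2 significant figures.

4.1 yr

Total removal = 5570 + 2730 = 8300.0 t/yr.
τ = M / ΣF_out = 34100 / 8300.0 = 4.108 yr.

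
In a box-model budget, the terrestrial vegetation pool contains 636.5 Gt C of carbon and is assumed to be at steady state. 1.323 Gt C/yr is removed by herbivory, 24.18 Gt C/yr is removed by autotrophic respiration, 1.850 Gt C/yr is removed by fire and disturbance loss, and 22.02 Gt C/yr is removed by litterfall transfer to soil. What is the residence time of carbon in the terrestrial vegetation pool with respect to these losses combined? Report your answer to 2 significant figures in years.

13 yr

Total removal = 1.323 + 24.18 + 1.850 + 22.02 = 49.373 Gt C/yr.
τ = M / ΣF_out = 636.5 / 49.373 = 12.89 yr.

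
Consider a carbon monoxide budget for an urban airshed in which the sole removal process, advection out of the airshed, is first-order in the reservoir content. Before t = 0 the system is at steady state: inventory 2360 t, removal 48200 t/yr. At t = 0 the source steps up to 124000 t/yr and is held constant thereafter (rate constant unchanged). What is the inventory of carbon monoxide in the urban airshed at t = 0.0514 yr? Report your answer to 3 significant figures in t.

4770 t

τ = M₀/F₀ = 2360/48200 = 0.04896 yr; rate constant k = 1/τ.
New steady state M_∞ = F₁/k = F₁·τ = 124000 × 0.04896 = 6071.4 t.
M(t) = M_∞ + (M₀ − M_∞)·e^(−t/τ); t/τ = 0.0514/0.04896 = 1.050, so e^(−t/τ) = 0.3500.
M(t) = 6071.4 − 3711 × 0.3500 = 4772.3 t.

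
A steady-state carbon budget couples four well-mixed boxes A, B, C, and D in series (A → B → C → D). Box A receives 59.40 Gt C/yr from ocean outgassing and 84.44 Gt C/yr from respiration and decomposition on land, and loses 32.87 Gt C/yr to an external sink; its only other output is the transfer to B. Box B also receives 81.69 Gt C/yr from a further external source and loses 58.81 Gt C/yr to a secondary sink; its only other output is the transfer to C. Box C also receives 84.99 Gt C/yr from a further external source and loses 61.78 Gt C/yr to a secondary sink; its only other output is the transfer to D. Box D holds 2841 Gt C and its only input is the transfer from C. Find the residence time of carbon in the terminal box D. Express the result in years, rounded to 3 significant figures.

Box A: F(A→B) = (59.40 + 84.44) − 32.87 = 110.97 Gt C/yr.
Box B: F(B→C) = (110.97 + 81.69) − 58.81 = 133.85 Gt C/yr.
Box C: F(C→D) = (133.85 + 84.99) − 61.78 = 157.06 Gt C/yr.
Box D throughput = its input = 157.06 Gt C/yr; τ = 2841 / 157.06 = 18.09 yr.

18.1 yr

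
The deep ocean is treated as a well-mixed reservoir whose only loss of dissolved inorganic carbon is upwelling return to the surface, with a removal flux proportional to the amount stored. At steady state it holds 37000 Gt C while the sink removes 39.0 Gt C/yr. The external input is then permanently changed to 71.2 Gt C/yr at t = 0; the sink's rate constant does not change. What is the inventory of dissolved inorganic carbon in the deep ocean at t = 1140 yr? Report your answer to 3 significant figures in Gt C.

58400 Gt C

Residence time τ = M₀/F₀ = 948.7 yr. The eventual steady state is M_∞ = M₀·(F₁/F₀) = 37000 × 71.2/39.0 = 67549 Gt C.
The anomaly ΔM(t) = M(t) − M_∞ decays as ΔM₀·e^(−t/τ) with ΔM₀ = 37000 − 67549 = −30550 Gt C.
At t = 1140 yr, e^(−t/τ) = e^(−1.202) = 0.3007, so ΔM = −9186 Gt C and M = 67549 − 9186 = 58363 Gt C.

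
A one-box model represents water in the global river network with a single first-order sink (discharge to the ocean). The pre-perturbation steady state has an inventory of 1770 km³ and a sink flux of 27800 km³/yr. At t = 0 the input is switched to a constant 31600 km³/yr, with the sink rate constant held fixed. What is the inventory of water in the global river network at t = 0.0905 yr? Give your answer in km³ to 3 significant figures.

1950 km³

The sink rate constant is k = F₀/M₀ = 27800/1770 = 15.71 yr⁻¹.
Solving dM/dt = F₁ − kM with M(0) = M₀ gives M(t) = F₁/k + (M₀ − F₁/k)·e^(−kt).
F₁/k = 31600/15.71 = 2011.9 km³; kt = 15.71 × 0.0905 = 1.421, e^(−kt) = 0.2414.
M(0.0905) = 2011.9 + (1770 − 2011.9) × 0.2414 = 2011.9 − 58.40 = 1953.5 km³.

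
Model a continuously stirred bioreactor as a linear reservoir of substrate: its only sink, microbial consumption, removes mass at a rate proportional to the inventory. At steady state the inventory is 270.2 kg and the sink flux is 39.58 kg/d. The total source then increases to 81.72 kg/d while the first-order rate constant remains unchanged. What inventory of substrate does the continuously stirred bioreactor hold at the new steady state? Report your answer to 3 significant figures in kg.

Rate constant k = F/M = 39.58 / 270.2 = 0.1465 d⁻¹.
At the new steady state, source = k·M_new ⇒ M_new = 81.72 / 0.1465 = 557.9 kg.
(Equivalently M_new = M × F_new/F_old = 270.2 × 81.72/39.58.)

558 kg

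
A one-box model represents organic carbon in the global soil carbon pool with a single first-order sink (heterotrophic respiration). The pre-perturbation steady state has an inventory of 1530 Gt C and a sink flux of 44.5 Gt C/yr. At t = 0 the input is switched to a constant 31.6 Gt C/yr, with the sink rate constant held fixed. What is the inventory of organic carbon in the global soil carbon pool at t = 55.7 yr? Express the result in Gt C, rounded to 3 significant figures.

Residence time τ = M₀/F₀ = 34.38 yr. The eventual steady state is M_∞ = M₀·(F₁/F₀) = 1530 × 31.6/44.5 = 1086.5 Gt C.
The anomaly ΔM(t) = M(t) − M_∞ decays as ΔM₀·e^(−t/τ) with ΔM₀ = 1530 − 1086.5 = 443.5 Gt C.
At t = 55.7 yr, e^(−t/τ) = e^(−1.620) = 0.1979, so ΔM = 87.77 Gt C and M = 1086.5 + 87.77 = 1174.2 Gt C.

1170 Gt C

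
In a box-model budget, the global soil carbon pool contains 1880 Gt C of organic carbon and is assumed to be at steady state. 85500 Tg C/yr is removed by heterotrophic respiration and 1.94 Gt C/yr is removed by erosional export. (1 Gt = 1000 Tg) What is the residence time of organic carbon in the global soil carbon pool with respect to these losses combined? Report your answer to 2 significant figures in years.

22 yr

Convert the heterotrophic respiration flux: 85500 Tg C/yr = 85.50 Gt C/yr.
Total removal = 85.50 + 1.940 = 87.440 Gt C/yr.
τ = M / ΣF_out = 1880 / 87.440 = 21.50 yr.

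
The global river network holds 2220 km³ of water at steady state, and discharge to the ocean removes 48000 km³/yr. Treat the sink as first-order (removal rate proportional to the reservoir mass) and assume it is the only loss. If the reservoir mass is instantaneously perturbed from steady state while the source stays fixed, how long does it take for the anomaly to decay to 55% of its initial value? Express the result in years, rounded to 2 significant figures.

0.028 yr

For a linear reservoir the anomaly decays as exp(−t/τ) with τ = M/F = 2220/48000 = 0.04625 yr.
exp(−t/τ) = 0.55 ⇒ t = −τ ln(0.55) = 0.04625 × 0.5978 = 0.02765 yr.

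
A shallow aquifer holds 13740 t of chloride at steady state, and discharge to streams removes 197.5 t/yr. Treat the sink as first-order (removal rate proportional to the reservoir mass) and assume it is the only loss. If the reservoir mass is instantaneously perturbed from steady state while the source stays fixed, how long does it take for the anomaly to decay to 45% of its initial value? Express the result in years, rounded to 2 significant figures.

56 yr

For a linear reservoir the anomaly decays as exp(−t/τ) with τ = M/F = 13740/197.5 = 69.57 yr.
exp(−t/τ) = 0.45 ⇒ t = −τ ln(0.45) = 69.57 × 0.7985 = 55.55 yr.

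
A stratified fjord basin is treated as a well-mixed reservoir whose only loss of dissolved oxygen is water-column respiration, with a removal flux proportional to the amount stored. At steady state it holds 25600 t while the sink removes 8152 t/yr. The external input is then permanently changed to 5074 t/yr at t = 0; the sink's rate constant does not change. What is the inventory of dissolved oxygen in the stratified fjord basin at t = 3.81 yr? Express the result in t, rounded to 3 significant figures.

18800 t

Residence time τ = M₀/F₀ = 3.140 yr. The eventual steady state is M_∞ = M₀·(F₁/F₀) = 25600 × 5074/8152 = 15934 t.
The anomaly ΔM(t) = M(t) − M_∞ decays as ΔM₀·e^(−t/τ) with ΔM₀ = 25600 − 15934 = 9666 t.
At t = 3.81 yr, e^(−t/τ) = e^(−1.213) = 0.2972, so ΔM = 2873 t and M = 15934 + 2873 = 18807 t.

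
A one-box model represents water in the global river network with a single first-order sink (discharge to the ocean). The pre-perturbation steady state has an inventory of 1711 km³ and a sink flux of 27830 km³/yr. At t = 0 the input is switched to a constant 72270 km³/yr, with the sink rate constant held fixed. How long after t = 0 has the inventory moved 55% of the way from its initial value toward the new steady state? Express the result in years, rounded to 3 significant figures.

0.0491 yr

τ = M₀/F₀ = 1711/27830 = 0.06148 yr.
The remaining gap fraction is e^(−t/τ); 55% covered ⇒ e^(−t/τ) = 0.450.
t = −τ ln(0.450) = 0.06148 × 0.7985 = 0.04909 yr.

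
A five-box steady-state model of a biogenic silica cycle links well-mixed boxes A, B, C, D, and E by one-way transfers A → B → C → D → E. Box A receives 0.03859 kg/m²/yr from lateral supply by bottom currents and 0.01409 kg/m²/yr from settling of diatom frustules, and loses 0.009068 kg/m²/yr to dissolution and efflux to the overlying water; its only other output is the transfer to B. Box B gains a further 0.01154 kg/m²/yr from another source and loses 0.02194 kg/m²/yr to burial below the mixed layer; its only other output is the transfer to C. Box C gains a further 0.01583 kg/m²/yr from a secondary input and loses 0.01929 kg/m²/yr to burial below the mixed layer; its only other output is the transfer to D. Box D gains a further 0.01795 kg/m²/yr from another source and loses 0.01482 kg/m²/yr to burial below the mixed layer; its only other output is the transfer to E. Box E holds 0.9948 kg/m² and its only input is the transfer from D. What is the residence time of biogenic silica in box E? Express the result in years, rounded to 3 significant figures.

30.3 yr

Box A: F(A→B) = (0.03859 + 0.01409) − 0.009068 = 0.043612 kg/m²/yr.
Box B: F(B→C) = (0.043612 + 0.01154) − 0.02194 = 0.033212 kg/m²/yr.
Box C: F(C→D) = (0.033212 + 0.01583) − 0.01929 = 0.029752 kg/m²/yr.
Box D: F(D→E) = (0.029752 + 0.01795) − 0.01482 = 0.032882 kg/m²/yr.
Box E throughput = its input = 0.032882 kg/m²/yr; τ = 0.9948 / 0.032882 = 30.25 yr.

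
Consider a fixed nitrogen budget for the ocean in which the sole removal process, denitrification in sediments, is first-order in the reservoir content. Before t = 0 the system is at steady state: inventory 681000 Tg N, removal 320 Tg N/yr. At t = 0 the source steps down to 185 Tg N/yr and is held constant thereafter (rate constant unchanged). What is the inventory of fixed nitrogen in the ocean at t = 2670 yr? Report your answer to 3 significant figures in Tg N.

476000 Tg N

Residence time τ = M₀/F₀ = 2128 yr. The eventual steady state is M_∞ = M₀·(F₁/F₀) = 681000 × 185/320 = 393700 Tg N.
The anomaly ΔM(t) = M(t) − M_∞ decays as ΔM₀·e^(−t/τ) with ΔM₀ = 681000 − 393700 = 287300 Tg N.
At t = 2670 yr, e^(−t/τ) = e^(−1.255) = 0.2852, so ΔM = 81930 Tg N and M = 393700 + 81930 = 475640 Tg N.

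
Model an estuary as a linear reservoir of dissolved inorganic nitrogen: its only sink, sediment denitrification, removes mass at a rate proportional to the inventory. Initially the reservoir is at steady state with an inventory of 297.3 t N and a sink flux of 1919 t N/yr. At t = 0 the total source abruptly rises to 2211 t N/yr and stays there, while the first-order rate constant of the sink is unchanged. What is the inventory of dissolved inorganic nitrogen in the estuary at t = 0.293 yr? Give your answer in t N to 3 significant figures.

336 t N

The sink rate constant is k = F₀/M₀ = 1919/297.3 = 6.455 yr⁻¹.
Solving dM/dt = F₁ − kM with M(0) = M₀ gives M(t) = F₁/k + (M₀ − F₁/k)·e^(−kt).
F₁/k = 2211/6.455 = 342.54 t N; kt = 6.455 × 0.293 = 1.891, e^(−kt) = 0.1509.
M(0.293) = 342.54 + (297.3 − 342.54) × 0.1509 = 342.54 − 6.826 = 335.71 t N.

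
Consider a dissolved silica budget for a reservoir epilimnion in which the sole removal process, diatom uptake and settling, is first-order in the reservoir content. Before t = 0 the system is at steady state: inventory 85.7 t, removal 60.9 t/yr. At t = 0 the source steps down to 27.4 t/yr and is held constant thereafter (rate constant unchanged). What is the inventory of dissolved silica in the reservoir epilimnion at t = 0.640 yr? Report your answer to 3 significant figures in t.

Residence time τ = M₀/F₀ = 1.407 yr. The eventual steady state is M_∞ = M₀·(F₁/F₀) = 85.7 × 27.4/60.9 = 38.558 t.
The anomaly ΔM(t) = M(t) − M_∞ decays as ΔM₀·e^(−t/τ) with ΔM₀ = 85.7 − 38.558 = 47.14 t.
At t = 0.640 yr, e^(−t/τ) = e^(−0.4548) = 0.6346, so ΔM = 29.92 t and M = 38.558 + 29.92 = 68.473 t.

68.5 t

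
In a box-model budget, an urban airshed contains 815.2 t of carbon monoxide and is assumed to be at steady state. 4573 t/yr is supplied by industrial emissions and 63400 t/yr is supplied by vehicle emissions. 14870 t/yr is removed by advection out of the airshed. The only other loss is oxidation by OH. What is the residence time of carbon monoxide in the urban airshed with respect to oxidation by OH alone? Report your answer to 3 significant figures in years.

At steady state ΣF_in = ΣF_out.
ΣF_in = 4573 + 63400 = 67973 t/yr.
Oxidation by OH flux = ΣF_in − (14870) = 67973 − 14870 = 53100 t/yr.
τ = M / F = 815.2 / 53100 = 0.01535 yr.

0.0154 yr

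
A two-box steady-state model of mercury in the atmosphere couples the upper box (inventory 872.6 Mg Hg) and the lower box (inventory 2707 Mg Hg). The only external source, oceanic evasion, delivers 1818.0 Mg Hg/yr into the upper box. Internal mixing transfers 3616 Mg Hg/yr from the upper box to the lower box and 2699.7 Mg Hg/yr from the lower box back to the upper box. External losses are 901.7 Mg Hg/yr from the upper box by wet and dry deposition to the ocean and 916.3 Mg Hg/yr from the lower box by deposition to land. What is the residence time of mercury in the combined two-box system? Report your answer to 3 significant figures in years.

1.97 yr

For the system as a whole, the A↔B exchange is internal and contributes nothing to the throughput; only the external sinks remove mass.
M_total = 872.6 + 2707 = 3579.6 Mg Hg.
ΣF_external_out = 901.7 + 916.3 = 1818.0 Mg Hg/yr.
τ = M_total / ΣF_ext = 3579.6 / 1818.0 = 1.969 yr.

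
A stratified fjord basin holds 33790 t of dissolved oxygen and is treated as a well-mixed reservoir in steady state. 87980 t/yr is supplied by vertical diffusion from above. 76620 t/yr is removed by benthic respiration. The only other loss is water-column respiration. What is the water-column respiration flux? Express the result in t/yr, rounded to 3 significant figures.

At steady state ΣF_in = ΣF_out.
ΣF_in = 87980 t/yr.
Water-column respiration flux = ΣF_in − (76620) = 87980 − 76620 = 11360 t/yr.

11400 t/yr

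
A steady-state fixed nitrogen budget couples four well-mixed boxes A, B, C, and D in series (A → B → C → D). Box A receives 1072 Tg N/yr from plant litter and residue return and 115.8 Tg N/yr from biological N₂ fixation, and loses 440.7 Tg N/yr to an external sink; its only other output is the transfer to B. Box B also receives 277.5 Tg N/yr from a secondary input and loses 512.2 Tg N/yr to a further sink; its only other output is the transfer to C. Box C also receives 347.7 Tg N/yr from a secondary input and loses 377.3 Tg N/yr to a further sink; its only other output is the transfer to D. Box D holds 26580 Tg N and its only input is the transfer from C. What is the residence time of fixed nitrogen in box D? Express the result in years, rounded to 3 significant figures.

Box A: F(A→B) = (1072 + 115.8) − 440.7 = 747.10 Tg N/yr.
Box B: F(B→C) = (747.10 + 277.5) − 512.2 = 512.40 Tg N/yr.
Box C: F(C→D) = (512.40 + 347.7) − 377.3 = 482.80 Tg N/yr.
Box D throughput = its input = 482.80 Tg N/yr; τ = 26580 / 482.80 = 55.05 yr.

55.1 yr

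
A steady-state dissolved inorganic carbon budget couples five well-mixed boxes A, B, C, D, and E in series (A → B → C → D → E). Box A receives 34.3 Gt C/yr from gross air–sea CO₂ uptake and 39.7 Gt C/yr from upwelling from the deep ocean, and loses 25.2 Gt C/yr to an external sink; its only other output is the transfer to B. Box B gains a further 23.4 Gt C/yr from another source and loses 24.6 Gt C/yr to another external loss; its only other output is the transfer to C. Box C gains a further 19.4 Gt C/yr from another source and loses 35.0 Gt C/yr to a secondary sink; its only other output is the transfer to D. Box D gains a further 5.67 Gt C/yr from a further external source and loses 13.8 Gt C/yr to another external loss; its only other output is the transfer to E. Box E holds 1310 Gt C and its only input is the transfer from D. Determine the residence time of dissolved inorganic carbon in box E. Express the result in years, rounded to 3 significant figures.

54.9 yr

Box A: F(A→B) = (34.3 + 39.7) − 25.2 = 48.800 Gt C/yr.
Box B: F(B→C) = (48.800 + 23.4) − 24.6 = 47.600 Gt C/yr.
Box C: F(C→D) = (47.600 + 19.4) − 35.0 = 32.000 Gt C/yr.
Box D: F(D→E) = (32.000 + 5.67) − 13.8 = 23.870 Gt C/yr.
Box E throughput = its input = 23.870 Gt C/yr; τ = 1310 / 23.870 = 54.88 yr.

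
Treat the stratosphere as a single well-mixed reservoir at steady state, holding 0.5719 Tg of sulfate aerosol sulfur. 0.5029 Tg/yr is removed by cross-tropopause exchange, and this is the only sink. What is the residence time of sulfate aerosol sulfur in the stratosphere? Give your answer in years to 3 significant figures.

τ = M / F = 0.5719 / 0.5029 = 1.137 yr.

1.14 yr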